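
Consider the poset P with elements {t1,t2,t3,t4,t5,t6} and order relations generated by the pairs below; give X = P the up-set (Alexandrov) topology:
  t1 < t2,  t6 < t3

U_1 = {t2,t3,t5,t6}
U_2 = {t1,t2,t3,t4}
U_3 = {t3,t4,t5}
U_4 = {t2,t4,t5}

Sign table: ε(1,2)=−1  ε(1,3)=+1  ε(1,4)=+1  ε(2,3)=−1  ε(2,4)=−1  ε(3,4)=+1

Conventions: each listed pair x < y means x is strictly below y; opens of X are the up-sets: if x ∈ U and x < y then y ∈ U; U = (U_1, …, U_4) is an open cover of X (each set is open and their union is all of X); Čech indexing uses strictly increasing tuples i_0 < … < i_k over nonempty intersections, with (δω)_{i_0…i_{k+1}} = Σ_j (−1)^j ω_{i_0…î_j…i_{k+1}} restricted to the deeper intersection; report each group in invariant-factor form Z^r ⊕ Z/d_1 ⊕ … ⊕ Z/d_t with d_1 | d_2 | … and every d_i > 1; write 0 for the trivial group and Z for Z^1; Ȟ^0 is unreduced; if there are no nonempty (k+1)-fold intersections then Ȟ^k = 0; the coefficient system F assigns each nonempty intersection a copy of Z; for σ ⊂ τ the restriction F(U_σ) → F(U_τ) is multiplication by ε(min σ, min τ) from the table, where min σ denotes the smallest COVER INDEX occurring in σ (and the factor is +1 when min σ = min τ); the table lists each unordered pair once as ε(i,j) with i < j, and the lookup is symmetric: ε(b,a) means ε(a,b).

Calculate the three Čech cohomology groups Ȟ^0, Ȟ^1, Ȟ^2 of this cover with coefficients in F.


Ȟ^0 ≅ Z; Ȟ^1 ≅ 0; Ȟ^2 ≅ Z

nerve simplices:
  U12={t2,t3} U13={t3,t5} U14={t2,t5} U23={t3,t4} U24={t2,t4} U34={t4,t5}
  U123={t3} U124={t2} U134={t5} U234={t4}
C dims 4,6,4; δ0: rk 3, SNF 1^3; δ1: rk 3, SNF 1^3
degree 0: 4−3−0 = 1 → Ȟ^0 ≅ Z
degree 1: 6−3−3 = 0 → Ȟ^1 ≅ 0
degree 2: 4−0−3 = 1 → Ȟ^2 ≅ Z


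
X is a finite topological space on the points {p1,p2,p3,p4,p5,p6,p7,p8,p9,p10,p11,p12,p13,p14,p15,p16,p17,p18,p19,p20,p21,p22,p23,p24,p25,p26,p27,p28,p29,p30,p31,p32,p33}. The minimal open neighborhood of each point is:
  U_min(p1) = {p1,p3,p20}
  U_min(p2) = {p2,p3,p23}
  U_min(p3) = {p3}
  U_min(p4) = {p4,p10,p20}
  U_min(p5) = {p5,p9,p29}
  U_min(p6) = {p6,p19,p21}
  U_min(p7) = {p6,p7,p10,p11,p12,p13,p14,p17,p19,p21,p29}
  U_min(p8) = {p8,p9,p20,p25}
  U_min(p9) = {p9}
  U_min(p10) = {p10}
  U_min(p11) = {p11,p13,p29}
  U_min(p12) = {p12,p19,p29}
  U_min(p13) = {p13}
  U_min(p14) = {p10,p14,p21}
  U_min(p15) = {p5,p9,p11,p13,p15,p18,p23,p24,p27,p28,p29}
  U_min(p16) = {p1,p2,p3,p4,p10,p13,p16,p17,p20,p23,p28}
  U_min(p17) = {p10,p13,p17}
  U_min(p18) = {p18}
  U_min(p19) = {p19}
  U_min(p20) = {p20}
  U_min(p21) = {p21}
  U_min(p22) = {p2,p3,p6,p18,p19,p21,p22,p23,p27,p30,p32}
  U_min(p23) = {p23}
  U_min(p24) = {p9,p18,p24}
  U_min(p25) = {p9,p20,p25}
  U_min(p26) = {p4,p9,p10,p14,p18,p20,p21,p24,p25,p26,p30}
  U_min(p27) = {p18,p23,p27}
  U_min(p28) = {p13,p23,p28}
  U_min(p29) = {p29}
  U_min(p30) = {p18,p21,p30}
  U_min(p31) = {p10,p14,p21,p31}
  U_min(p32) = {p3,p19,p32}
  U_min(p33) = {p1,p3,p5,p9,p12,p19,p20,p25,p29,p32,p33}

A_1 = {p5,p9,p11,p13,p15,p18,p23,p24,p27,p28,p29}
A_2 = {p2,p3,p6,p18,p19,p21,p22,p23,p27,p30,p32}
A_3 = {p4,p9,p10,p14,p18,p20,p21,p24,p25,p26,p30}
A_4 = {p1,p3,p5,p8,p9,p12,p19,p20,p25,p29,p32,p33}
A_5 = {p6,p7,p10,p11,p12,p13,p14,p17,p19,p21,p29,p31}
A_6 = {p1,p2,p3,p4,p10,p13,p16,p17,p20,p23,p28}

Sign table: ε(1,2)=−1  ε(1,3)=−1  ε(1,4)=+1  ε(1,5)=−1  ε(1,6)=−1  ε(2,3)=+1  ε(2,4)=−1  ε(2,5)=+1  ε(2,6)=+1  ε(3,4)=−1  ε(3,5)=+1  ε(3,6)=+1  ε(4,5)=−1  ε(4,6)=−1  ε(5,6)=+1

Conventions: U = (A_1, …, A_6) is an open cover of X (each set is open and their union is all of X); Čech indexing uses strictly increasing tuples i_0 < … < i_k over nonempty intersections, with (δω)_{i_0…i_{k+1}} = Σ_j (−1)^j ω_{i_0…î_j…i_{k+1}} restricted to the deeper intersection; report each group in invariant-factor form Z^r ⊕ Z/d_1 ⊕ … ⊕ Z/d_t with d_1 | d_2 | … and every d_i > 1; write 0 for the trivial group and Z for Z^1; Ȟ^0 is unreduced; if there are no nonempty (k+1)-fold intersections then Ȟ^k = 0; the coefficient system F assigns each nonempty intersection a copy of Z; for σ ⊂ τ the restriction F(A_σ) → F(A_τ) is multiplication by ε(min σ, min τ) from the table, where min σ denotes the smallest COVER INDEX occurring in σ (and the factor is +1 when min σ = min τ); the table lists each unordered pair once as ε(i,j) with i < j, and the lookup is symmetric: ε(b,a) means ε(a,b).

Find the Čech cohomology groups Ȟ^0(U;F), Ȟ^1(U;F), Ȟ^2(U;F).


Ȟ^0 = Z; Ȟ^1 = 0; Ȟ^2 = Z/2

cover nerve:
  A12={p18,p23,p27} A13={p9,p18,p24} A14={p5,p9,p29} A15={p11,p13,p29} A16={p13,p23,p28} A23={p18,p21,p30} A24={p3,p19,p32} A25={p6,p19,p21} A26={p2,p3,p23} A34={p9,p20,p25} A35={p10,p14,p21} A36={p4,p10,p20} A45={p12,p19,p29} A46={p1,p3,p20} A56={p10,p13,p17}
  A123={p18} A126={p23} A134={p9} A145={p29} A156={p13} A235={p21} A245={p19} A246={p3} A346={p20} A356={p10}
C dims 6,15,10; δ0: rk 5, SNF 1^5; δ1: rk 10, SNF 1^9·2
Ȟ^0: (6−5)−0=1 ⇒ Z
Ȟ^1: (15−10)−5=0 ⇒ 0
Ȟ^2: (10−0)−10=0 plus torsion [2] ⇒ Z/2


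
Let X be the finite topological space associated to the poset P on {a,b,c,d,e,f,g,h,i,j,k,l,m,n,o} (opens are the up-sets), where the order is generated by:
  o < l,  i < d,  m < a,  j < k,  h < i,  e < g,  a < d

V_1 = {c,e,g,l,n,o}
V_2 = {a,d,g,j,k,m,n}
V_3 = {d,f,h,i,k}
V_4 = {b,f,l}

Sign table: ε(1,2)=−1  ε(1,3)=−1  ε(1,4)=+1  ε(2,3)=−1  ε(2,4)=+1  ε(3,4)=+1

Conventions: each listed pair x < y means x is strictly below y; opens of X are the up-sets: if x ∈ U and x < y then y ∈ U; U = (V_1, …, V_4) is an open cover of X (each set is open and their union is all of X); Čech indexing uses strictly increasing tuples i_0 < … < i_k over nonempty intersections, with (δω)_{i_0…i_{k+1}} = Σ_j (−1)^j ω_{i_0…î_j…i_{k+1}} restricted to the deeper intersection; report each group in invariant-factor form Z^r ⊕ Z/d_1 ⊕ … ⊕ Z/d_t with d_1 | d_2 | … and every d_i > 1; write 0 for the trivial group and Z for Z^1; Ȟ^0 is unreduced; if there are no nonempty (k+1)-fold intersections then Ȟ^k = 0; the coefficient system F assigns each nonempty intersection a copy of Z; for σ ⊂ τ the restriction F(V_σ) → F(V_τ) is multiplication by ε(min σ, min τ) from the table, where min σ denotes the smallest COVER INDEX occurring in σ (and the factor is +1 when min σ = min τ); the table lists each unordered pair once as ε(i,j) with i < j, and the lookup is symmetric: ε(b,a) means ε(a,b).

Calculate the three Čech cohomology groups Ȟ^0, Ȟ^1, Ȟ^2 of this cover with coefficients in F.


Ȟ^0 = Z,  Ȟ^1 = Z,  Ȟ^2 = 0

nerve simplices:
  V12={g,n} V14={l} V23={d,k} V34={f}
C dims 4,4; δ0: rk 3, SNF 1^3
degree 0: 4−3−0 = 1 → Ȟ^0 ≅ Z
degree 1: 4−0−3 = 1 → Ȟ^1 ≅ Z
degree 2: 0−0−0 = 0 → Ȟ^2 ≅ 0


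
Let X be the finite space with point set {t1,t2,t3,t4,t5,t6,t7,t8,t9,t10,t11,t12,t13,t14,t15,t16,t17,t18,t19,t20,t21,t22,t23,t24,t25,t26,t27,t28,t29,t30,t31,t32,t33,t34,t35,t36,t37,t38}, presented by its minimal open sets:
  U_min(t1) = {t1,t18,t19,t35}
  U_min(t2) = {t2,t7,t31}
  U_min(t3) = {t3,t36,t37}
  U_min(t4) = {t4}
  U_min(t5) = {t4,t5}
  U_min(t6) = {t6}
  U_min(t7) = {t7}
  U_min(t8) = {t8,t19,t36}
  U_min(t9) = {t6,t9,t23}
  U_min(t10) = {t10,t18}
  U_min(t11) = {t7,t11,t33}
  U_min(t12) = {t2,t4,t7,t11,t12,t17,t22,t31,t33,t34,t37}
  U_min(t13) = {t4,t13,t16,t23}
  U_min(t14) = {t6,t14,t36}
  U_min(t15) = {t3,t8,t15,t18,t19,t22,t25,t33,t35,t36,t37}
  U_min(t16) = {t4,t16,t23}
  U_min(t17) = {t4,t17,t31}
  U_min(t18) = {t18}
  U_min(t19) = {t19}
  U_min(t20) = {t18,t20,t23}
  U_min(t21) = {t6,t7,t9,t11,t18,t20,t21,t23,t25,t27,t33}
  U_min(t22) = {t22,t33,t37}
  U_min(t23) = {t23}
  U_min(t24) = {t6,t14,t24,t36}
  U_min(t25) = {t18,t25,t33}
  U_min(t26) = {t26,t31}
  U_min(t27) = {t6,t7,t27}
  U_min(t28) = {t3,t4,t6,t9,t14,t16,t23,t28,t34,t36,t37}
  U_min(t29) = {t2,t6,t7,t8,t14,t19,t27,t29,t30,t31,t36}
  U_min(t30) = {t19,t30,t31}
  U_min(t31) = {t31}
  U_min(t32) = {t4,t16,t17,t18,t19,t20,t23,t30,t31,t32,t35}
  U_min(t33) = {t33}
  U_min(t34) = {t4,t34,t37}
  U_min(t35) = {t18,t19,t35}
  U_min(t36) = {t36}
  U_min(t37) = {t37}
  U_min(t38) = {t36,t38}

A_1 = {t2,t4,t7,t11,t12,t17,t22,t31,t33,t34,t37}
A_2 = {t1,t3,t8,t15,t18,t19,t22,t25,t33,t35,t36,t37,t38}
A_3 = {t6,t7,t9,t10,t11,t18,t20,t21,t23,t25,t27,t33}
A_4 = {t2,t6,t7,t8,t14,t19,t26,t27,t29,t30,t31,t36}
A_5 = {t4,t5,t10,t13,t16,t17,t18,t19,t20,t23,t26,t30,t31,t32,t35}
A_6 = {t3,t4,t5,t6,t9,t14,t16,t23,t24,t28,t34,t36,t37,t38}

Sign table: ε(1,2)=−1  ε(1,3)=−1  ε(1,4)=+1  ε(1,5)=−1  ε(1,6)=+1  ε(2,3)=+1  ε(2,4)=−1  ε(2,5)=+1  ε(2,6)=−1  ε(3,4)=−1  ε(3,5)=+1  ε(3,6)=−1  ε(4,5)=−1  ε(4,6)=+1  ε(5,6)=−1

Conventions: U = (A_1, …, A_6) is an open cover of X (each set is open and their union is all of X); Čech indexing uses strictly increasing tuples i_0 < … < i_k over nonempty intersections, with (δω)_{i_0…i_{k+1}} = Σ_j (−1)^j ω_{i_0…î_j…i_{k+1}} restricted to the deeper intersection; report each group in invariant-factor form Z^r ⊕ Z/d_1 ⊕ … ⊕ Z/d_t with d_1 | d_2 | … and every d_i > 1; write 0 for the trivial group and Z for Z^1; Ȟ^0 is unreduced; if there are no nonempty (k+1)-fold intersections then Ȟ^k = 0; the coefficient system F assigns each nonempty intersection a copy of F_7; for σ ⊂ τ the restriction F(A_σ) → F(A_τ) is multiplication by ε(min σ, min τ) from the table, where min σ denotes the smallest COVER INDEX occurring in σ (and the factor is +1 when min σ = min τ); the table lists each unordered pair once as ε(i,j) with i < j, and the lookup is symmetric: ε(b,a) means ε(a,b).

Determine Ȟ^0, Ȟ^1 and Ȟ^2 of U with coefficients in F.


Ȟ^0 = Z/7, Ȟ^1 = 0 and Ȟ^2 = 0

nerve of the cover:
  A12={t22,t33,t37} A13={t7,t11,t33} A14={t2,t7,t31} A15={t4,t17,t31} A16={t4,t34,t37} A23={t18,t25,t33} A24={t8,t19,t36} A25={t18,t19,t35} A26={t3,t36,t37,t38} A34={t6,t7,t27} A35={t10,t18,t20,t23} A36={t6,t9,t23} A45={t19,t26,t30,t31} A46={t6,t14,t36} A56={t4,t5,t16,t23}
  A123={t33} A126={t37} A134={t7} A145={t31} A156={t4} A235={t18} A245={t19} A246={t36} A346={t6} A356={t23}
C dims 6,15,10; δ0: rk_F7 5; δ1: rk_F7 10
Ȟ^0 = (6 − 5) − 0 = 1, so Ȟ^0 ≅ Z/7
Ȟ^1 = (15 − 10) − 5 = 0, so Ȟ^1 ≅ 0
Ȟ^2 = (10 − 0) − 10 = 0, so Ȟ^2 ≅ 0


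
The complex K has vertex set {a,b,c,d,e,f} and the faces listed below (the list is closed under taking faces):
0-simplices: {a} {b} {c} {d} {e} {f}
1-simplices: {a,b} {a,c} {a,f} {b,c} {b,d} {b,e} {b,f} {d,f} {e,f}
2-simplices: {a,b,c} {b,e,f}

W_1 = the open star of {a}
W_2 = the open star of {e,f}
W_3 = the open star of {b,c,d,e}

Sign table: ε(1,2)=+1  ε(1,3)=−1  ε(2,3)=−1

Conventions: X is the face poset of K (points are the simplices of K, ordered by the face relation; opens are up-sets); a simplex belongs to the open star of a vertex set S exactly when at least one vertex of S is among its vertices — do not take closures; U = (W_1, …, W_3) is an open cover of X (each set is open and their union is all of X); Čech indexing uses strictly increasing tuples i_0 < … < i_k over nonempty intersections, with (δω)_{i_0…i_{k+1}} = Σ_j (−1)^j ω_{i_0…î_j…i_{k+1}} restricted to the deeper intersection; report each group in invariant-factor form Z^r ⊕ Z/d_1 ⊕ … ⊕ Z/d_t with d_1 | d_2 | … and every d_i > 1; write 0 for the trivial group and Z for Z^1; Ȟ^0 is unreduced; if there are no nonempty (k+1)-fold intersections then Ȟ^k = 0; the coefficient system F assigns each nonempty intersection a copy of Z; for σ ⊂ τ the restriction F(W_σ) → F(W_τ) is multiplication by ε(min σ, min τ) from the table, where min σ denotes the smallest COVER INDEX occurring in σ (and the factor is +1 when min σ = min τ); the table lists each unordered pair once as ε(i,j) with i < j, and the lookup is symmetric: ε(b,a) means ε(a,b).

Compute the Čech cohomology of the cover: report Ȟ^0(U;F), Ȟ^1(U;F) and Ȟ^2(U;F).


Ȟ^0 ≅ Z, Ȟ^1 ≅ Z, Ȟ^2 ≅ 0

nerve of the cover:
  W1={{a},{a,b},{a,c},{a,f},{a,b,c}} W2={{e},{f},{a,f},{b,e},{b,f},{d,f},{e,f},{b,e,f}} W3={{b},{c},{d},{e},{a,b},{a,c},{b,c},{b,d},{b,e},{b,f},{d,f},{e,f},{a,b,c},{b,e,f}}
  W12={{a,f}} W13={{a,b},{a,c},{a,b,c}} W23={{e},{b,e},{b,f},{d,f},{e,f},{b,e,f}}
C dims 3,3; δ0: rk 2, SNF 1^2
Ȟ^0 = (3 − 2) − 0 = 1, so Ȟ^0 ≅ Z
Ȟ^1 = (3 − 0) − 2 = 1, so Ȟ^1 ≅ Z
Ȟ^2 = (0 − 0) − 0 = 0, so Ȟ^2 ≅ 0


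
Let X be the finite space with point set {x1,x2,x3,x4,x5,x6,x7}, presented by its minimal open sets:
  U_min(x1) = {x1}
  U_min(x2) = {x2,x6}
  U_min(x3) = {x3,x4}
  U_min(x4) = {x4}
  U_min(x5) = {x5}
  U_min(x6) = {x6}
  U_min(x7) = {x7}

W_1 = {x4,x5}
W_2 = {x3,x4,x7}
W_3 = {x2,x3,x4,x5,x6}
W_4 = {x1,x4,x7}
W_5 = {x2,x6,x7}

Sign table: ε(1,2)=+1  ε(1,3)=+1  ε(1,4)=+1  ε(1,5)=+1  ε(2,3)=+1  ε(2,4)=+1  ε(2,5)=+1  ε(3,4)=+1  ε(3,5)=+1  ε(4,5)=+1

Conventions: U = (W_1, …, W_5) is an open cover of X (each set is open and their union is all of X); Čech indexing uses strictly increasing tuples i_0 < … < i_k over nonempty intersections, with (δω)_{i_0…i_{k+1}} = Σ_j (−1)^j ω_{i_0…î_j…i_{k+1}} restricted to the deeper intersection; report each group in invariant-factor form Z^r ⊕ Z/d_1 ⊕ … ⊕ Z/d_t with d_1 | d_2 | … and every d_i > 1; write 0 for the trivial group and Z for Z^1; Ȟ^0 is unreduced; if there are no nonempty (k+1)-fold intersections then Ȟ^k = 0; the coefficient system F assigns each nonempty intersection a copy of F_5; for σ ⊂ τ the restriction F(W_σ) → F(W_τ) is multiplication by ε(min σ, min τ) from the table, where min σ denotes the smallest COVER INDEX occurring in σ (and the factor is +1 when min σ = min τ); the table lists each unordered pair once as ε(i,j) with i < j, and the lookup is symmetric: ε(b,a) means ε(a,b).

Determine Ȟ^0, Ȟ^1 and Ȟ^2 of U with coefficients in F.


nerve simplices:
  W12={x4} W13={x4,x5} W14={x4} W23={x3,x4} W24={x4,x7} W25={x7} W34={x4} W35={x2,x6} W45={x7}
  W123={x4} W124={x4} W134={x4} W234={x4} W245={x7}
  W1234={x4}
C dims 5,9,5,1; δ0: rk_F5 4; δ1: rk_F5 4; δ2: rk_F5 1
degree 0: 5−4−0 = 1 → Ȟ^0 ≅ Z/5
degree 1: 9−4−4 = 1 → Ȟ^1 ≅ Z/5
degree 2: 5−1−4 = 0 → Ȟ^2 ≅ 0

Ȟ^0(U;F) ≅ Z/5, Ȟ^1(U;F) ≅ Z/5, Ȟ^2(U;F) ≅ 0


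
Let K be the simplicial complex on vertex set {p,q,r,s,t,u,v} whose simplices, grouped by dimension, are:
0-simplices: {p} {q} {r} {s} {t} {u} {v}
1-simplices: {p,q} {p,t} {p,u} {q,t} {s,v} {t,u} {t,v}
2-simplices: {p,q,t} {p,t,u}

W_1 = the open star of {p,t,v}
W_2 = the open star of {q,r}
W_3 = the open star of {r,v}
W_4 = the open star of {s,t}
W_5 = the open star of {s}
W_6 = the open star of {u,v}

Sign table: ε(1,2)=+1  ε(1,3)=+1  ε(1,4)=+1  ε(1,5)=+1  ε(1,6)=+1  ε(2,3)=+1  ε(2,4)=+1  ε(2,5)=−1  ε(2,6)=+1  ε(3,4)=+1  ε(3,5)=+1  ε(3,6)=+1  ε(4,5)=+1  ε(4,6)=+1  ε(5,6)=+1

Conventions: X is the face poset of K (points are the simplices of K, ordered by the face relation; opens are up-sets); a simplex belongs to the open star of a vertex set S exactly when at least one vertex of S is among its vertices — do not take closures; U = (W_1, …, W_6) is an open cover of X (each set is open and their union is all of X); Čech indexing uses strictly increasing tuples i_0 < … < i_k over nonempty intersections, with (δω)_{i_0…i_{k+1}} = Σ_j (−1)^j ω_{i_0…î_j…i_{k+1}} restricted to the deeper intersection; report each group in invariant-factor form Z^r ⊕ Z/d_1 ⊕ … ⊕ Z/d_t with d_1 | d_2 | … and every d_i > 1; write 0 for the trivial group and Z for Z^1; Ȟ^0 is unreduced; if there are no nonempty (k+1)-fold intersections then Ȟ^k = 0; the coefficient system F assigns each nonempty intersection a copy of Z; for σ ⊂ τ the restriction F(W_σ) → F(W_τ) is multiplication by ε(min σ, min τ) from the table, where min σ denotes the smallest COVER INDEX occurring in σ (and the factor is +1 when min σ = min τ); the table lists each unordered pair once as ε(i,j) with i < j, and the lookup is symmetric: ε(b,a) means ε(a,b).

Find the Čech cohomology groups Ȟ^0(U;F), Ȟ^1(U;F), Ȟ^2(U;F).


Ȟ^0(U;F) ≅ Z; Ȟ^1(U;F) ≅ Z; Ȟ^2(U;F) ≅ 0

intersection data:
  W1={{p},{t},{v},{p,q},{p,t},{p,u},{q,t},{s,v},{t,u},{t,v},{p,q,t},{p,t,u}} W2={{q},{r},{p,q},{q,t},{p,q,t}} W3={{r},{v},{s,v},{t,v}} W4={{s},{t},{p,t},{q,t},{s,v},{t,u},{t,v},{p,q,t},{p,t,u}} W5={{s},{s,v}} W6={{u},{v},{p,u},{s,v},{t,u},{t,v},{p,t,u}}
  W12={{p,q},{q,t},{p,q,t}} W13={{v},{s,v},{t,v}} W14={{t},{p,t},{q,t},{s,v},{t,u},{t,v},{p,q,t},{p,t,u}} W15={{s,v}} W16={{v},{p,u},{s,v},{t,u},{t,v},{p,t,u}} W23={{r}} W24={{q,t},{p,q,t}} W34={{s,v},{t,v}} W35={{s,v}} W36={{v},{s,v},{t,v}} W45={{s},{s,v}} W46={{s,v},{t,u},{t,v},{p,t,u}} W56={{s,v}}
  W124={{q,t},{p,q,t}} W134={{s,v},{t,v}} W135={{s,v}} W136={{v},{s,v},{t,v}} W145={{s,v}} W146={{s,v},{t,u},{t,v},{p,t,u}} W156={{s,v}} W345={{s,v}} W346={{s,v},{t,v}} W356={{s,v}} W456={{s,v}}
  W1345={{s,v}} W1346={{s,v},{t,v}} W1356={{s,v}} W1456={{s,v}} W3456={{s,v}}
  W13456={{s,v}}
C dims 6,13,11,5; δ0: rk 5, SNF 1^5; δ1: rk 7, SNF 1^7; δ2: rk 4, SNF 1^4
Ȟ^0 = (6 − 5) − 0 = 1, so Ȟ^0 ≅ Z
Ȟ^1 = (13 − 7) − 5 = 1, so Ȟ^1 ≅ Z
Ȟ^2 = (11 − 4) − 7 = 0, so Ȟ^2 ≅ 0


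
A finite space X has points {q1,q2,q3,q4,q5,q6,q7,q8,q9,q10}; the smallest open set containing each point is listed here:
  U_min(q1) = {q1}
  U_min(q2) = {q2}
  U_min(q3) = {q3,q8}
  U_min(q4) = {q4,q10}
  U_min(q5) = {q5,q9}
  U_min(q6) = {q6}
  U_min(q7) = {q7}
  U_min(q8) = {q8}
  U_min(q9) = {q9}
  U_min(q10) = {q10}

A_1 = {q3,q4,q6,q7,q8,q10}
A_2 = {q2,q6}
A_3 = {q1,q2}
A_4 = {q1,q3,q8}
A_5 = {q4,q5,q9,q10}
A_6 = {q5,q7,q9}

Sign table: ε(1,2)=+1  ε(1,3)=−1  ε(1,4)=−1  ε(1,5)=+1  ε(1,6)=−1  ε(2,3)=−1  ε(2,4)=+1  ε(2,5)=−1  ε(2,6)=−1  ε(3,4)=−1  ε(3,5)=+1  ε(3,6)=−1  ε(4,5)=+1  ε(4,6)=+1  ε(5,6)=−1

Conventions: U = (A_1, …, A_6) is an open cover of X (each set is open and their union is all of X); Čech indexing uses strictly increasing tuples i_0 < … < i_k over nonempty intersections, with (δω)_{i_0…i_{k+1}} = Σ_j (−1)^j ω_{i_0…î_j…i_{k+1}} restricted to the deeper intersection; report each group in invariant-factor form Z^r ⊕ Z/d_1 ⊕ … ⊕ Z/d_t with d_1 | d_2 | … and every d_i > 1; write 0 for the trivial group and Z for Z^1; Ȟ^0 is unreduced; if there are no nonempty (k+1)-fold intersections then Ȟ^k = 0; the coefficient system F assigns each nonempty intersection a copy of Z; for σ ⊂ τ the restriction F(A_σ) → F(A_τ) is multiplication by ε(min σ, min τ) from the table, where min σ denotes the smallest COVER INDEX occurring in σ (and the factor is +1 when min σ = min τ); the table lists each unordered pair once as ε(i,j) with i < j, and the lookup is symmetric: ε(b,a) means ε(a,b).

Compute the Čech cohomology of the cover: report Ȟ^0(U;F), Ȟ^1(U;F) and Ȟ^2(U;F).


nonempty overlaps:
  A12={q6} A14={q3,q8} A15={q4,q10} A16={q7} A23={q2} A34={q1} A56={q5,q9}
C dims 6,7; δ0: rk 6, SNF 1^5·2
degree 0: 6−6−0 = 0 → Ȟ^0 ≅ 0
degree 1: 7−0−6 = 1 plus torsion [2] → Ȟ^1 ≅ Z ⊕ Z/2
degree 2: 0−0−0 = 0 → Ȟ^2 ≅ 0

Ȟ^0 = 0, Ȟ^1 = Z ⊕ Z/2, Ȟ^2 = 0


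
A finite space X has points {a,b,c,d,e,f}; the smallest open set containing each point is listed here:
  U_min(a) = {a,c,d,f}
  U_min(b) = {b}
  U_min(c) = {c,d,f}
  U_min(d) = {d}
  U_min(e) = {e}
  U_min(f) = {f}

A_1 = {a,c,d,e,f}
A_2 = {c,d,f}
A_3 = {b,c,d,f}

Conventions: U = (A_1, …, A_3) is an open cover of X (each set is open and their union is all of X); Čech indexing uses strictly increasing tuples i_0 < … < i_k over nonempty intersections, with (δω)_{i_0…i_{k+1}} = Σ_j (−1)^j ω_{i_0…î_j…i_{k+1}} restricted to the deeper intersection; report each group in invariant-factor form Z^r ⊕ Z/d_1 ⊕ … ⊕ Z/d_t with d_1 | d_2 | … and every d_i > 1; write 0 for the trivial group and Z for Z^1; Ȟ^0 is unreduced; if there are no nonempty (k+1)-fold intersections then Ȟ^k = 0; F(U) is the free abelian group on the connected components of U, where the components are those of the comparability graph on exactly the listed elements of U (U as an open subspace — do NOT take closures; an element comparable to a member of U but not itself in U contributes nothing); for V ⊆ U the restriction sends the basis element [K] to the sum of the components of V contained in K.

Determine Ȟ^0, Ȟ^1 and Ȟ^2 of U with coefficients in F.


Ȟ^0(U;F) ≅ Z^3; Ȟ^1(U;F) ≅ 0; Ȟ^2(U;F) ≅ 0

intersection data:
  A12={c,d,f} A13={c,d,f} A23={c,d,f}
  A123={c,d,f}
components per intersection:
  A1: {a,c,d,f} {e}
  A2: {c,d,f}
  A3: {b} {c,d,f}
  A12: {c,d,f}
  A13: {c,d,f}
  A23: {c,d,f}
  A123: {c,d,f}
C dims 5,3,1; δ0: rk 2, SNF 1^2; δ1: rk 1, SNF 1^1
Ȟ^0 = (5 − 2) − 0 = 3, so Ȟ^0 ≅ Z^3
Ȟ^1 = (3 − 1) − 2 = 0, so Ȟ^1 ≅ 0
Ȟ^2 = (1 − 0) − 1 = 0, so Ȟ^2 ≅ 0


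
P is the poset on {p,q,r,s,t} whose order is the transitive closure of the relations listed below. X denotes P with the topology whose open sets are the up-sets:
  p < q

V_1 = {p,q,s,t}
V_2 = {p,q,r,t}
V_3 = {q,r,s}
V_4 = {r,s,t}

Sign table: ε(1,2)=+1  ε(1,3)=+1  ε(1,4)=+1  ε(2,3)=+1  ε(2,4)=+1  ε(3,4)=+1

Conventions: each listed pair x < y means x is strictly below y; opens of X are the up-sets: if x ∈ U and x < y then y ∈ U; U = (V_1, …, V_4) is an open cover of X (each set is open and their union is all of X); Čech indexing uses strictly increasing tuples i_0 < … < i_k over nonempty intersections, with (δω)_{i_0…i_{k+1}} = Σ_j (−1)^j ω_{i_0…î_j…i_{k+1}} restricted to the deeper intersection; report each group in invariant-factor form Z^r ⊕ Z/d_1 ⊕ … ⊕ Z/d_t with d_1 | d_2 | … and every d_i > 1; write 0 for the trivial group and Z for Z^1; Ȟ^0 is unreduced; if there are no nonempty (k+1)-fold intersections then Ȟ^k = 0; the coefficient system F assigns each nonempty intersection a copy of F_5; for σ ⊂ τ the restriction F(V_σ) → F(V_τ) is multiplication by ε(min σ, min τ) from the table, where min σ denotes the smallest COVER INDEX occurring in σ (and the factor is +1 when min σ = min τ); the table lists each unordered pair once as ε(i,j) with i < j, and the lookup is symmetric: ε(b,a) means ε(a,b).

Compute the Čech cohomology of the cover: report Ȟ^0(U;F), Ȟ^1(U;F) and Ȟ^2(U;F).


Ȟ^0 = Z/5, Ȟ^1 = 0 and Ȟ^2 = Z/5

nerve of the cover:
  V12={p,q,t} V13={q,s} V14={s,t} V23={q,r} V24={r,t} V34={r,s}
  V123={q} V124={t} V134={s} V234={r}
C dims 4,6,4; δ0: rk_F5 3; δ1: rk_F5 3
Ȟ^0 = (4 − 3) − 0 = 1, so Ȟ^0 ≅ Z/5
Ȟ^1 = (6 − 3) − 3 = 0, so Ȟ^1 ≅ 0
Ȟ^2 = (4 − 0) − 3 = 1, so Ȟ^2 ≅ Z/5


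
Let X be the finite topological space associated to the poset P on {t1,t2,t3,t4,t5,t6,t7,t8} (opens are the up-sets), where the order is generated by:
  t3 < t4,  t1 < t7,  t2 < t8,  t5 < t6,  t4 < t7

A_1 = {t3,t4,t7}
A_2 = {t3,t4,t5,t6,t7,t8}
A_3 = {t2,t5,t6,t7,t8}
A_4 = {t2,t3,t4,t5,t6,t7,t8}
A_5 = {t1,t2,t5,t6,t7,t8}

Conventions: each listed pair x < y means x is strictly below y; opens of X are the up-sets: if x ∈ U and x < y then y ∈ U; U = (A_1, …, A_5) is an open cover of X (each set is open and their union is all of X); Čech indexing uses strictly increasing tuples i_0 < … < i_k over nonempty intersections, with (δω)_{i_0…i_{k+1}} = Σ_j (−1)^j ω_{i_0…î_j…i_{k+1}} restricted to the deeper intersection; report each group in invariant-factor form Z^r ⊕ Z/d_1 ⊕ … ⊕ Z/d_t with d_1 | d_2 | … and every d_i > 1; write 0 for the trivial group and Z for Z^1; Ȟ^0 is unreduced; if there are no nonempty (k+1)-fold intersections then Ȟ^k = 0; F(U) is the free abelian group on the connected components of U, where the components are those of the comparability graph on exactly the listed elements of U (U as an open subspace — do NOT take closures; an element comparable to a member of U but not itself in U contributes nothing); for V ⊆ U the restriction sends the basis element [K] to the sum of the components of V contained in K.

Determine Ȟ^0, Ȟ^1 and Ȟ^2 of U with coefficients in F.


Ȟ^0(U;F) ≅ Z^3, Ȟ^1(U;F) ≅ 0 and Ȟ^2(U;F) ≅ 0

intersection data:
  A12={t3,t4,t7} A13={t7} A14={t3,t4,t7} A15={t7} A23={t5,t6,t7,t8} A24={t3,t4,t5,t6,t7,t8} A25={t5,t6,t7,t8} A34={t2,t5,t6,t7,t8} A35={t2,t5,t6,t7,t8} A45={t2,t5,t6,t7,t8}
  A123={t7} A124={t3,t4,t7} A125={t7} A134={t7} A135={t7} A145={t7} A234={t5,t6,t7,t8} A235={t5,t6,t7,t8} A245={t5,t6,t7,t8} A345={t2,t5,t6,t7,t8}
  A1234={t7} A1235={t7} A1245={t7} A1345={t7} A2345={t5,t6,t7,t8}
  A12345={t7}
components per intersection:
  A1: {t3,t4,t7}
  A2: {t3,t4,t7} {t5,t6} {t8}
  A3: {t2,t8} {t5,t6} {t7}
  A4: {t2,t8} {t3,t4,t7} {t5,t6}
  A5: {t1,t7} {t2,t8} {t5,t6}
  A12: {t3,t4,t7}
  A13: {t7}
  A14: {t3,t4,t7}
  A15: {t7}
  A23: {t5,t6} {t7} {t8}
  A24: {t3,t4,t7} {t5,t6} {t8}
  A25: {t5,t6} {t7} {t8}
  A34: {t2,t8} {t5,t6} {t7}
  A35: {t2,t8} {t5,t6} {t7}
  A45: {t2,t8} {t5,t6} {t7}
  A123: {t7}
  A124: {t3,t4,t7}
  A125: {t7}
  A134: {t7}
  A135: {t7}
  A145: {t7}
  A234: {t5,t6} {t7} {t8}
  A235: {t5,t6} {t7} {t8}
  A245: {t5,t6} {t7} {t8}
  A345: {t2,t8} {t5,t6} {t7}
  A1234: {t7}
  A1235: {t7}
  A1245: {t7}
  A1345: {t7}
  A2345: {t5,t6} {t7} {t8}
  A12345: {t7}
C dims 13,22,18,7; δ0: rk 10, SNF 1^10; δ1: rk 12, SNF 1^12; δ2: rk 6, SNF 1^6
Ȟ^0 = (13 − 10) − 0 = 3, so Ȟ^0 ≅ Z^3
Ȟ^1 = (22 − 12) − 10 = 0, so Ȟ^1 ≅ 0
Ȟ^2 = (18 − 6) − 12 = 0, so Ȟ^2 ≅ 0


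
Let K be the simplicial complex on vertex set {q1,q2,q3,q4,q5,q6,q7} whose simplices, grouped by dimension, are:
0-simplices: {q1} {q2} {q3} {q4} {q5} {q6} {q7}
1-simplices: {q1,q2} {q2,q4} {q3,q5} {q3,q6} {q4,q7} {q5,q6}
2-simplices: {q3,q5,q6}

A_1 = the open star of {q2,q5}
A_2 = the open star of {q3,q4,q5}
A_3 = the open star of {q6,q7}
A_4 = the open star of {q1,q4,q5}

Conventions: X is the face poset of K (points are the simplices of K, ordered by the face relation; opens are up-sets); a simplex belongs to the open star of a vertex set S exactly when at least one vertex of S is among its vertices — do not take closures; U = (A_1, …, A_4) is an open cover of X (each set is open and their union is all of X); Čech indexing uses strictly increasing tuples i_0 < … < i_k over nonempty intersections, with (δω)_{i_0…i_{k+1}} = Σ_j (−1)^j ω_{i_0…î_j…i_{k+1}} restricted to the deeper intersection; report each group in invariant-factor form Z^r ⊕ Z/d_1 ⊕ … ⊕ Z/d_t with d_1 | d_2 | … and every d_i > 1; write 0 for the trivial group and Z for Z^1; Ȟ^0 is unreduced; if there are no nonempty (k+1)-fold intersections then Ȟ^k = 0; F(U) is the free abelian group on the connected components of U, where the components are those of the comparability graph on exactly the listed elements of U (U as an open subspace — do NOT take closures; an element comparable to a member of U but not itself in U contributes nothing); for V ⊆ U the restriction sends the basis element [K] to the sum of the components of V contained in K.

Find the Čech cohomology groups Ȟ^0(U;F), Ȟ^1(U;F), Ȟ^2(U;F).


Ȟ^0 = Z^2, Ȟ^1 = 0 and Ȟ^2 = 0

intersection data:
  A1={{q2},{q5},{q1,q2},{q2,q4},{q3,q5},{q5,q6},{q3,q5,q6}} A2={{q3},{q4},{q5},{q2,q4},{q3,q5},{q3,q6},{q4,q7},{q5,q6},{q3,q5,q6}} A3={{q6},{q7},{q3,q6},{q4,q7},{q5,q6},{q3,q5,q6}} A4={{q1},{q4},{q5},{q1,q2},{q2,q4},{q3,q5},{q4,q7},{q5,q6},{q3,q5,q6}}
  A12={{q5},{q2,q4},{q3,q5},{q5,q6},{q3,q5,q6}} A13={{q5,q6},{q3,q5,q6}} A14={{q5},{q1,q2},{q2,q4},{q3,q5},{q5,q6},{q3,q5,q6}} A23={{q3,q6},{q4,q7},{q5,q6},{q3,q5,q6}} A24={{q4},{q5},{q2,q4},{q3,q5},{q4,q7},{q5,q6},{q3,q5,q6}} A34={{q4,q7},{q5,q6},{q3,q5,q6}}
  A123={{q5,q6},{q3,q5,q6}} A124={{q5},{q2,q4},{q3,q5},{q5,q6},{q3,q5,q6}} A134={{q5,q6},{q3,q5,q6}} A234={{q4,q7},{q5,q6},{q3,q5,q6}}
  A1234={{q5,q6},{q3,q5,q6}}
components per intersection:
  A1: {{q2},{q1,q2},{q2,q4}} {{q5},{q3,q5},{q5,q6},{q3,q5,q6}}
  A2: {{q3},{q5},{q3,q5},{q3,q6},{q5,q6},{q3,q5,q6}} {{q4},{q2,q4},{q4,q7}}
  A3: {{q6},{q3,q6},{q5,q6},{q3,q5,q6}} {{q7},{q4,q7}}
  A4: {{q1},{q1,q2}} {{q4},{q2,q4},{q4,q7}} {{q5},{q3,q5},{q5,q6},{q3,q5,q6}}
  A12: {{q5},{q3,q5},{q5,q6},{q3,q5,q6}} {{q2,q4}}
  A13: {{q5,q6},{q3,q5,q6}}
  A14: {{q5},{q3,q5},{q5,q6},{q3,q5,q6}} {{q1,q2}} {{q2,q4}}
  A23: {{q3,q6},{q5,q6},{q3,q5,q6}} {{q4,q7}}
  A24: {{q4},{q2,q4},{q4,q7}} {{q5},{q3,q5},{q5,q6},{q3,q5,q6}}
  A34: {{q4,q7}} {{q5,q6},{q3,q5,q6}}
  A123: {{q5,q6},{q3,q5,q6}}
  A124: {{q5},{q3,q5},{q5,q6},{q3,q5,q6}} {{q2,q4}}
  A134: {{q5,q6},{q3,q5,q6}}
  A234: {{q4,q7}} {{q5,q6},{q3,q5,q6}}
  A1234: {{q5,q6},{q3,q5,q6}}
C dims 9,12,6,1; δ0: rk 7, SNF 1^7; δ1: rk 5, SNF 1^5; δ2: rk 1, SNF 1^1
Ȟ^0 = (9 − 7) − 0 = 2, so Ȟ^0 ≅ Z^2
Ȟ^1 = (12 − 5) − 7 = 0, so Ȟ^1 ≅ 0
Ȟ^2 = (6 − 1) − 5 = 0, so Ȟ^2 ≅ 0


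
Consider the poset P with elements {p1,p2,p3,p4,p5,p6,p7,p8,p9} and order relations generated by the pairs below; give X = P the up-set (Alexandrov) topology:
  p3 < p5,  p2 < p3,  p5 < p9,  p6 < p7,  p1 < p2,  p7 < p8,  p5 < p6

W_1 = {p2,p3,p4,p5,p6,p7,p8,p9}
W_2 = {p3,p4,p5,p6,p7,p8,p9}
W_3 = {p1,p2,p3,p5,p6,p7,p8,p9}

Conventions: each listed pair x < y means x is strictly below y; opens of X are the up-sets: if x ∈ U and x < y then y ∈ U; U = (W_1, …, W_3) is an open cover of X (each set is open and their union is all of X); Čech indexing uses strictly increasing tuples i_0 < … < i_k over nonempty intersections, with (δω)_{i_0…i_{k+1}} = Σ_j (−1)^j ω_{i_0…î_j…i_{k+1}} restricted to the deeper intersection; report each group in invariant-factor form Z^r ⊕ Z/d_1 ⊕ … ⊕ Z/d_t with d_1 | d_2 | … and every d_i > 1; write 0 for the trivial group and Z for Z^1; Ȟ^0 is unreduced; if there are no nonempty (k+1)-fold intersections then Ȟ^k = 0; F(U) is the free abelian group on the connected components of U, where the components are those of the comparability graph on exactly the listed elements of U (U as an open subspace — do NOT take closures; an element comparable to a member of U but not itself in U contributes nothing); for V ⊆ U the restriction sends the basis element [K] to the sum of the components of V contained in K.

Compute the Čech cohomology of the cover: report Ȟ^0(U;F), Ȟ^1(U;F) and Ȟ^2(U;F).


nonempty overlaps:
  W12={p3,p4,p5,p6,p7,p8,p9} W13={p2,p3,p5,p6,p7,p8,p9} W23={p3,p5,p6,p7,p8,p9}
  W123={p3,p5,p6,p7,p8,p9}
components per intersection:
  W1: {p2,p3,p5,p6,p7,p8,p9} {p4}
  W2: {p3,p5,p6,p7,p8,p9} {p4}
  W3: {p1,p2,p3,p5,p6,p7,p8,p9}
  W12: {p3,p5,p6,p7,p8,p9} {p4}
  W13: {p2,p3,p5,p6,p7,p8,p9}
  W23: {p3,p5,p6,p7,p8,p9}
  W123: {p3,p5,p6,p7,p8,p9}
C dims 5,4,1; δ0: rk 3, SNF 1^3; δ1: rk 1, SNF 1^1
degree 0: 5−3−0 = 2 → Ȟ^0 ≅ Z^2
degree 1: 4−1−3 = 0 → Ȟ^1 ≅ 0
degree 2: 1−0−1 = 0 → Ȟ^2 ≅ 0

Ȟ^0(U;F) ≅ Z^2, Ȟ^1(U;F) ≅ 0, Ȟ^2(U;F) ≅ 0


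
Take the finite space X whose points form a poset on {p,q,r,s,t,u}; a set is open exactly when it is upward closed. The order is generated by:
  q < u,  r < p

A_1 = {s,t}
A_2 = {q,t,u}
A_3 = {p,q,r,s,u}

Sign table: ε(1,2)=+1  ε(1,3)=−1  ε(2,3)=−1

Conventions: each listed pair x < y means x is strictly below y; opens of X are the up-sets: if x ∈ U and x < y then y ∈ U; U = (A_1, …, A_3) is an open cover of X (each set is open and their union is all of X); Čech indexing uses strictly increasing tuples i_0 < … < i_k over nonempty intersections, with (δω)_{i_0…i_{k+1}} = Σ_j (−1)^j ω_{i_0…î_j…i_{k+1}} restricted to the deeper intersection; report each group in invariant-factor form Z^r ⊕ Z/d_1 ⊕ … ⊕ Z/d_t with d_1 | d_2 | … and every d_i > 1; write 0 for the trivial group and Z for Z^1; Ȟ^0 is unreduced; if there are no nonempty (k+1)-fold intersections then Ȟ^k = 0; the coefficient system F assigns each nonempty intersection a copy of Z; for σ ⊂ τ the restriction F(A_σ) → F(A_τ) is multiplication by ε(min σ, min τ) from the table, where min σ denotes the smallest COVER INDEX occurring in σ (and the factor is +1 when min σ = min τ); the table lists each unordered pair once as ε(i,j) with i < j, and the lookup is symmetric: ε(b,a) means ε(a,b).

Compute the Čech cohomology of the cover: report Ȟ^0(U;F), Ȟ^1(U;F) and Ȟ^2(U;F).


nonempty overlaps:
  A12={t} A13={s} A23={q,u}
C dims 3,3; δ0: rk 2, SNF 1^2
degree 0: 3−2−0 = 1 → Ȟ^0 ≅ Z
degree 1: 3−0−2 = 1 → Ȟ^1 ≅ Z
degree 2: 0−0−0 = 0 → Ȟ^2 ≅ 0

Ȟ^0 ≅ Z,  Ȟ^1 ≅ Z,  Ȟ^2 ≅ 0


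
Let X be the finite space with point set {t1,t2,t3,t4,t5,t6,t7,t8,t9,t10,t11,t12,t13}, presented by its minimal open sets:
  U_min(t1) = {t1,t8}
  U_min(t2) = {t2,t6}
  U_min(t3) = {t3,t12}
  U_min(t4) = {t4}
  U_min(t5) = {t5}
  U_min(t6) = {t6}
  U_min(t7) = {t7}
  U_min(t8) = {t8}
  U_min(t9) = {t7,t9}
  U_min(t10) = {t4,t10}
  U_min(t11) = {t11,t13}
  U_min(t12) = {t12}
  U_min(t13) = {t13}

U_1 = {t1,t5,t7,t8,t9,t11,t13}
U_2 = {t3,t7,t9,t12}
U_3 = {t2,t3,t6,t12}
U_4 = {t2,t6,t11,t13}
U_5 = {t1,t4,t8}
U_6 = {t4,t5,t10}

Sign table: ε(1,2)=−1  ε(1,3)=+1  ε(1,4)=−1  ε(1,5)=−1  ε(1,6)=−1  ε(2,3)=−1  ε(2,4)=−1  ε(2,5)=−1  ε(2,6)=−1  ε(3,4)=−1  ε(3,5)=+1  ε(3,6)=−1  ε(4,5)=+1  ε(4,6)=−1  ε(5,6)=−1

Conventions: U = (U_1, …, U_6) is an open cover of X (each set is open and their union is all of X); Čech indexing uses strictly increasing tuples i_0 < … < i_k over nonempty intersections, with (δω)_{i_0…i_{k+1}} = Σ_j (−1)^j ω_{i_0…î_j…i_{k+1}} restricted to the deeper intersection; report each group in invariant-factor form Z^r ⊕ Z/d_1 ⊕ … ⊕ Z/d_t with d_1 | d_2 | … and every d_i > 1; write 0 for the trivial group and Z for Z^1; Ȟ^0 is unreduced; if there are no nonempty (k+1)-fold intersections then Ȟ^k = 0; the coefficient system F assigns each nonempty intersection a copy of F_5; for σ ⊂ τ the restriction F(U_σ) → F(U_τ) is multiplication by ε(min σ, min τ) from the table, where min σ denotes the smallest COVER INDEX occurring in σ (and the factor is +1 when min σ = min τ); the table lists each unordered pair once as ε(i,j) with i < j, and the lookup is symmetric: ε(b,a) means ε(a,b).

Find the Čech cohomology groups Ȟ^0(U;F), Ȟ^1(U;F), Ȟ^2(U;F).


cover nerve:
  U12={t7,t9} U14={t11,t13} U15={t1,t8} U16={t5} U23={t3,t12} U34={t2,t6} U56={t4}
C dims 6,7; δ0: rk_F5 6
Ȟ^0: (6−6)−0=0 ⇒ 0
Ȟ^1: (7−0)−6=1 ⇒ Z/5
Ȟ^2: (0−0)−0=0 ⇒ 0

Ȟ^0 ≅ 0,  Ȟ^1 ≅ Z/5,  Ȟ^2 ≅ 0


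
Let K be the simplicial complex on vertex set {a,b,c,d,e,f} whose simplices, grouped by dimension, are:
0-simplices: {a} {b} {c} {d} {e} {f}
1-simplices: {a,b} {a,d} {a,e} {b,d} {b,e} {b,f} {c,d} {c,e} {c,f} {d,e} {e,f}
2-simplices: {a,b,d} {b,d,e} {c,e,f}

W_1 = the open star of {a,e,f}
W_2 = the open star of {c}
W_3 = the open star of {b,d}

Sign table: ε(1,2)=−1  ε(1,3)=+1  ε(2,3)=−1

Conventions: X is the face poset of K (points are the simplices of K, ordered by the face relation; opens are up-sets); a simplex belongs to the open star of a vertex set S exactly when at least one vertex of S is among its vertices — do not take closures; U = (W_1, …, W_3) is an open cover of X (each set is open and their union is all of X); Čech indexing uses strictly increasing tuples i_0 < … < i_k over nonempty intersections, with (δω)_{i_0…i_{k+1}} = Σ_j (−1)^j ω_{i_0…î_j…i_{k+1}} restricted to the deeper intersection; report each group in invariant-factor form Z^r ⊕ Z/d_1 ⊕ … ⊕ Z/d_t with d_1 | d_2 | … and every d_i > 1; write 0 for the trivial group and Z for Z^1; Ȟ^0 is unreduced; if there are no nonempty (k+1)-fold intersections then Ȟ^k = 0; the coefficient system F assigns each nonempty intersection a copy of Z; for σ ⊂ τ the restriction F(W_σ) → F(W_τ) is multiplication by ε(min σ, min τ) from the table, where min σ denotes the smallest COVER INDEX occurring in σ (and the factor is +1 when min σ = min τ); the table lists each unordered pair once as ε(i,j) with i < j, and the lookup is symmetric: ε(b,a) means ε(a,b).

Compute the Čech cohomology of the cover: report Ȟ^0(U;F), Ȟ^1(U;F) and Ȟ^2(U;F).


intersection data:
  W1={{a},{e},{f},{a,b},{a,d},{a,e},{b,e},{b,f},{c,e},{c,f},{d,e},{e,f},{a,b,d},{b,d,e},{c,e,f}} W2={{c},{c,d},{c,e},{c,f},{c,e,f}} W3={{b},{d},{a,b},{a,d},{b,d},{b,e},{b,f},{c,d},{d,e},{a,b,d},{b,d,e}}
  W12={{c,e},{c,f},{c,e,f}} W13={{a,b},{a,d},{b,e},{b,f},{d,e},{a,b,d},{b,d,e}} W23={{c,d}}
C dims 3,3; δ0: rk 2, SNF 1^2
Ȟ^0 = (3 − 2) − 0 = 1, so Ȟ^0 ≅ Z
Ȟ^1 = (3 − 0) − 2 = 1, so Ȟ^1 ≅ Z
Ȟ^2 = (0 − 0) − 0 = 0, so Ȟ^2 ≅ 0

Ȟ^0 = Z,  Ȟ^1 = Z,  Ȟ^2 = 0


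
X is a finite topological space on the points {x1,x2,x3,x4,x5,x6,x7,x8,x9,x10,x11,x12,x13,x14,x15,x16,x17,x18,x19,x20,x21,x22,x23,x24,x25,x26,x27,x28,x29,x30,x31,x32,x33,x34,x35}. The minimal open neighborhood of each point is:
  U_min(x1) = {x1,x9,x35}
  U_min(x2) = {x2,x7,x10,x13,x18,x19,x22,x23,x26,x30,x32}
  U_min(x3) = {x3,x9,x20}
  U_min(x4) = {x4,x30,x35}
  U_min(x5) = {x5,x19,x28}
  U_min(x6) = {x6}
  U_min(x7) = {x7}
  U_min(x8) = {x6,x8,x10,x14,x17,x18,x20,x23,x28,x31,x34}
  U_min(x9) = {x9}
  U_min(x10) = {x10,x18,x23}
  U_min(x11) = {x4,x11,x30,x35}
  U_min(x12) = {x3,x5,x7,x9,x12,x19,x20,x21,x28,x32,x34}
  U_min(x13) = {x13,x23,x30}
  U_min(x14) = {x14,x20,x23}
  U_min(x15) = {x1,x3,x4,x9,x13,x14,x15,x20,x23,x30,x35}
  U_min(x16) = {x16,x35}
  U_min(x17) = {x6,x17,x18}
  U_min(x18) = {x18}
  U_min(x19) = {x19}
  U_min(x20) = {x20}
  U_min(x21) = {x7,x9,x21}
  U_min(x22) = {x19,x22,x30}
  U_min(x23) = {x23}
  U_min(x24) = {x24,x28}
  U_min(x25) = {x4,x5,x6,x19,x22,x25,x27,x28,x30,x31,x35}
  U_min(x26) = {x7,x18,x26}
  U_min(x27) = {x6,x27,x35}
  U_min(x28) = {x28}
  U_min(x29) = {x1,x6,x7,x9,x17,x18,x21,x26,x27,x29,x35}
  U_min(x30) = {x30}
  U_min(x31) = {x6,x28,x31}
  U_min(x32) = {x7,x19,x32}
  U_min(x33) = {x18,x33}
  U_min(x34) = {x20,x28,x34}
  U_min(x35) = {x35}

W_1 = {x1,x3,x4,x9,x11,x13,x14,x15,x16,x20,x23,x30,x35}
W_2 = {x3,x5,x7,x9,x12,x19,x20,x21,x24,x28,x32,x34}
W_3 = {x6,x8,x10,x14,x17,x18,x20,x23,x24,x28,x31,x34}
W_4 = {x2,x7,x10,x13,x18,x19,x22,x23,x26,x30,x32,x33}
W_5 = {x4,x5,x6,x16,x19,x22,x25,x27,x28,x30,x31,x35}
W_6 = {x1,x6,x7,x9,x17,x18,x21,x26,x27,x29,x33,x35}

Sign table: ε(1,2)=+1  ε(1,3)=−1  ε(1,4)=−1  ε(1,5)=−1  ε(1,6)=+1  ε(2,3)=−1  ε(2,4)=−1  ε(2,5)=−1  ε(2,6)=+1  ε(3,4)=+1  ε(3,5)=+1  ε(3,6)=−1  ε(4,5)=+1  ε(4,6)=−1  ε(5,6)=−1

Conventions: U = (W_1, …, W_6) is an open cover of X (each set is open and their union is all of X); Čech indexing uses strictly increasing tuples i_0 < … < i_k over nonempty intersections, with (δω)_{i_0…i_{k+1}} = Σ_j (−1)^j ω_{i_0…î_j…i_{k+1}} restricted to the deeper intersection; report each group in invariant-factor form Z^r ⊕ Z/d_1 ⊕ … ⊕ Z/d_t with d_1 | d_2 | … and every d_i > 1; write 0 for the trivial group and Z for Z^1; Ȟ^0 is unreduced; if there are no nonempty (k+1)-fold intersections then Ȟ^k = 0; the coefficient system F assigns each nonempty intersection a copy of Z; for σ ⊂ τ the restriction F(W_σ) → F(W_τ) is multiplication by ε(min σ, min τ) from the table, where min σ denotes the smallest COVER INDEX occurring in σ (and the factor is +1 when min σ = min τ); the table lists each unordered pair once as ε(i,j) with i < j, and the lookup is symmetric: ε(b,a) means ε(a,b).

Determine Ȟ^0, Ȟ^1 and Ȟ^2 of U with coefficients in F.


intersection data:
  W12={x3,x9,x20} W13={x14,x20,x23} W14={x13,x23,x30} W15={x4,x16,x30,x35} W16={x1,x9,x35} W23={x20,x24,x28,x34} W24={x7,x19,x32} W25={x5,x19,x28} W26={x7,x9,x21} W34={x10,x18,x23} W35={x6,x28,x31} W36={x6,x17,x18} W45={x19,x22,x30} W46={x7,x18,x26,x33} W56={x6,x27,x35}
  W123={x20} W126={x9} W134={x23} W145={x30} W156={x35} W235={x28} W245={x19} W246={x7} W346={x18} W356={x6}
C dims 6,15,10; δ0: rk 5, SNF 1^5; δ1: rk 10, SNF 1^9·2
Ȟ^0 = (6 − 5) − 0 = 1, so Ȟ^0 ≅ Z
Ȟ^1 = (15 − 10) − 5 = 0, so Ȟ^1 ≅ 0
Ȟ^2 = (10 − 0) − 10 = 0 plus torsion [2], so Ȟ^2 ≅ Z/2

Ȟ^0(U;F) ≅ Z, Ȟ^1(U;F) ≅ 0 and Ȟ^2(U;F) ≅ Z/2


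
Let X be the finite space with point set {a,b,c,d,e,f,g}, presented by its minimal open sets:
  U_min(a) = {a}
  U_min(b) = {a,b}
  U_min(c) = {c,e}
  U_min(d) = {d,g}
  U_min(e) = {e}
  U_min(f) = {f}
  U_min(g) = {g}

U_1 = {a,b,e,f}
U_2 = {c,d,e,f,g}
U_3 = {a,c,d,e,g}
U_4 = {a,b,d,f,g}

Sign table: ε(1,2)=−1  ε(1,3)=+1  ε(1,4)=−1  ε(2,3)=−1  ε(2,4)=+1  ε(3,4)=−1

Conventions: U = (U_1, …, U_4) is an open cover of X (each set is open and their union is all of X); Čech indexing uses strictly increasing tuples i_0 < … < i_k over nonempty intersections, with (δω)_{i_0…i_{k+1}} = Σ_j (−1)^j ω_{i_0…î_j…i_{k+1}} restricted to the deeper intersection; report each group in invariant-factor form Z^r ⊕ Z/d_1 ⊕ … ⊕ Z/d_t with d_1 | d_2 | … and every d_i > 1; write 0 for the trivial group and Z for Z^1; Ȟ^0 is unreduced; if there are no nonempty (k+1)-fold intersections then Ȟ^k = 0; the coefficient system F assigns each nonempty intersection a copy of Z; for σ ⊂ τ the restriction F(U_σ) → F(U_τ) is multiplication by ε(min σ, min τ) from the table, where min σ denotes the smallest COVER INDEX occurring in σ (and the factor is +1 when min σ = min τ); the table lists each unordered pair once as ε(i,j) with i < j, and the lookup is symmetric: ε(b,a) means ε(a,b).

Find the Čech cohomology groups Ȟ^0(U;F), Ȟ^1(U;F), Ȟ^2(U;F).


nonempty intersections:
  U12={e,f} U13={a,e} U14={a,b,f} U23={c,d,e,g} U24={d,f,g} U34={a,d,g}
  U123={e} U124={f} U134={a} U234={d,g}
C dims 4,6,4; δ0: rk 3, SNF 1^3; δ1: rk 3, SNF 1^3
Ȟ^0: (4−3)−0=1 ⇒ Z
Ȟ^1: (6−3)−3=0 ⇒ 0
Ȟ^2: (4−0)−3=1 ⇒ Z

Ȟ^0 = Z,  Ȟ^1 = 0,  Ȟ^2 = Z
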